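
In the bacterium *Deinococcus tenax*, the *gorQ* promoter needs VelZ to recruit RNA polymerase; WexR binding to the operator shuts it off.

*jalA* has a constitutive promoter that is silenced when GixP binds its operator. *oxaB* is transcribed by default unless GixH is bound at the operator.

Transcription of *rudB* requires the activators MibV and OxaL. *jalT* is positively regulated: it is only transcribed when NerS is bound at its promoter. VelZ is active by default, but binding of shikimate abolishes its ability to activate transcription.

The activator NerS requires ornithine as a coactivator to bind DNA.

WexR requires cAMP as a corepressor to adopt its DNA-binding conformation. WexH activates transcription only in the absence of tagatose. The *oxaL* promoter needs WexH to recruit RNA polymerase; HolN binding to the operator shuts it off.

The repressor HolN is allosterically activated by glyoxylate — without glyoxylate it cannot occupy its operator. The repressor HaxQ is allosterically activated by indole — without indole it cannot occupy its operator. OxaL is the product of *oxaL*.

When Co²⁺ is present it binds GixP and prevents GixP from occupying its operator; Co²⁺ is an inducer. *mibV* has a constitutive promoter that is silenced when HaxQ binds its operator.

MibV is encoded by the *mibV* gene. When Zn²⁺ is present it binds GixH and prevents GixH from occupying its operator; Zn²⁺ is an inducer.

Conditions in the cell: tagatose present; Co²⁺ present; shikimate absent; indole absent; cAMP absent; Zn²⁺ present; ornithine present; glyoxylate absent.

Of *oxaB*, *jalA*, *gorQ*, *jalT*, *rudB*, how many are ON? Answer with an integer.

4

Zn²⁺ is present, so GixH is inactive.
With no repressor bound, *oxaB* is transcribed.
→ *oxaB* is ON.
Co²⁺ is present, so GixP is inactive.
With no repressor bound, *jalA* is transcribed.
→ *jalA* is ON.
cAMP is absent, so WexR is inactive.
Shikimate is absent, so VelZ is active.
No repressor is bound and VelZ is active, so *gorQ* is transcribed.
→ *gorQ* is ON.
Ornithine is present, so NerS is active.
No repressor is bound and NerS is active, so *jalT* is transcribed.
→ *jalT* is ON.
Indole is absent, so HaxQ is inactive.
With no repressor bound, *mibV* is transcribed.
So MibV is produced and active.
Tagatose is present, so WexH is inactive.
Glyoxylate is absent, so HolN is inactive.
Required activator WexH is absent, so *oxaL* is not transcribed.
So OxaL is not produced.
Required activator OxaL is absent, so *rudB* is not transcribed.
→ *rudB* is OFF.
4 of the 5 genes are transcribed.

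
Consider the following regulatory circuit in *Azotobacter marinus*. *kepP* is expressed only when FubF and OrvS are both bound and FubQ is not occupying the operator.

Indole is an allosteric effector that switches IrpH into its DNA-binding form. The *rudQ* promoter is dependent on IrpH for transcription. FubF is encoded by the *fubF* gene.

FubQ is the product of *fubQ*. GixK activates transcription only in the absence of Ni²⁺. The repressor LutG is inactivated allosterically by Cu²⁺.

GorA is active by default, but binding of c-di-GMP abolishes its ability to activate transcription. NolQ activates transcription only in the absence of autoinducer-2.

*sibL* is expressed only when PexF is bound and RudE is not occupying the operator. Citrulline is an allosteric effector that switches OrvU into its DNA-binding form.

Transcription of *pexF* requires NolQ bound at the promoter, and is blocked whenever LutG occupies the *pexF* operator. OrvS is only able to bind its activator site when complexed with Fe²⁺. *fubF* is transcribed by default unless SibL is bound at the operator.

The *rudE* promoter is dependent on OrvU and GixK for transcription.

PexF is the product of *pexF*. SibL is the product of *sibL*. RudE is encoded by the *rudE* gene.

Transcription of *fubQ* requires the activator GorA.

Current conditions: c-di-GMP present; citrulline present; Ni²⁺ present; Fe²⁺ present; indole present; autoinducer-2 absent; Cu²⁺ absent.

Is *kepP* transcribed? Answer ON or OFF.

Cu²⁺ is absent, so LutG is active.
Autoinducer-2 is absent, so NolQ is active.
With repressor LutG bound, *pexF* is not transcribed.
So PexF is not produced.
Citrulline is present, so OrvU is active.
Ni²⁺ is present, so GixK is inactive.
Required activator GixK is absent, so *rudE* is not transcribed.
So RudE is not produced.
Required activator PexF is absent, so *sibL* is not transcribed.
So SibL is not produced.
With no repressor bound, *fubF* is transcribed.
So FubF is produced and active.
Fe²⁺ is present, so OrvS is active.
c-di-GMP is present, so GorA is inactive.
Required activator GorA is absent, so *fubQ* is not transcribed.
So FubQ is not produced.
No repressor is bound and FubF and OrvS are active, so *kepP* is transcribed.

ON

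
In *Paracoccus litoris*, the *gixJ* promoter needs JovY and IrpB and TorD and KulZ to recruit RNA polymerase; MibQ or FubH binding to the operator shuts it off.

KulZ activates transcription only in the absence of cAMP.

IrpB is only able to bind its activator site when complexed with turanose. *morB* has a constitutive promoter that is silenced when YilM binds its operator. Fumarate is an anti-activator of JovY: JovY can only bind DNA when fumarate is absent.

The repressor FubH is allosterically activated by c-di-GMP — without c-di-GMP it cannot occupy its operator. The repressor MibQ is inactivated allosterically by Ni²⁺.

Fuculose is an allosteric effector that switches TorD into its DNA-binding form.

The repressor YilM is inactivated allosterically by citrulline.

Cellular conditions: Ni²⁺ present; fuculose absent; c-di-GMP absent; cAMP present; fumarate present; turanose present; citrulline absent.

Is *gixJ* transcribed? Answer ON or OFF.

OFF

Ni²⁺ is present, so MibQ is inactive.
c-di-GMP is absent, so FubH is inactive.
Fumarate is present, so JovY is inactive.
Turanose is present, so IrpB is active.
Fuculose is absent, so TorD is inactive.
cAMP is present, so KulZ is inactive.
Required activator JovY is absent, so *gixJ* is not transcribed.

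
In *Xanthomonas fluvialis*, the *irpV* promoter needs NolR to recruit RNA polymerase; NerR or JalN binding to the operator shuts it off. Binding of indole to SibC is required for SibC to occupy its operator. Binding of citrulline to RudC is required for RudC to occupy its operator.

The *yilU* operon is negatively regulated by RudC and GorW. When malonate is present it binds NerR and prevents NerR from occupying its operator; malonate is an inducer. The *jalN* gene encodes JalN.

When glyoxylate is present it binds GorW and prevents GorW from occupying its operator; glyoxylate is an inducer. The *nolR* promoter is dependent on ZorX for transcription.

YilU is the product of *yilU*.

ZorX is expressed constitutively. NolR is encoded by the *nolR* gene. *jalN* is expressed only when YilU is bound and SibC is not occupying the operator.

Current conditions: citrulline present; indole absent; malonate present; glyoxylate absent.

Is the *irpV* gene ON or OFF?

Malonate is present, so NerR is inactive.
Indole is absent, so SibC is inactive.
Citrulline is present, so RudC is active.
Glyoxylate is absent, so GorW is active.
With repressor RudC bound, *yilU* is not transcribed.
So YilU is not produced.
Required activator YilU is absent, so *jalN* is not transcribed.
So JalN is not produced.
ZorX is produced constitutively and is active.
No repressor is bound and ZorX is active, so *nolR* is transcribed.
So NolR is produced and active.
No repressor is bound and NolR is active, so *irpV* is transcribed.

ON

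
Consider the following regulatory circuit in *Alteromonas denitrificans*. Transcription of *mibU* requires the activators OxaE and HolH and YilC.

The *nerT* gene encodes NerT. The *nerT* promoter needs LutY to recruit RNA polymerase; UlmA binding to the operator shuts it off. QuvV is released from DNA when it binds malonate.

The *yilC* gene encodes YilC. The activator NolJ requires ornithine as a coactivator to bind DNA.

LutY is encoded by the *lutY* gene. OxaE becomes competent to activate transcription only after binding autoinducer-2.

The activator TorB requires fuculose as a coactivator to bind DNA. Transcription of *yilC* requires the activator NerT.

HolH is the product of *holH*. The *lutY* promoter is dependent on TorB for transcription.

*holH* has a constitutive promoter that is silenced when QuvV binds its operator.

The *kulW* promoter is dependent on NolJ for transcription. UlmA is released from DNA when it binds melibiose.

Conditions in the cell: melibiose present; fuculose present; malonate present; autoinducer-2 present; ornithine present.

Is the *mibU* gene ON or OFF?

ON

Autoinducer-2 is present, so OxaE is active.
Malonate is present, so QuvV is inactive.
With no repressor bound, *holH* is transcribed.
So HolH is produced and active.
Melibiose is present, so UlmA is inactive.
Fuculose is present, so TorB is active.
No repressor is bound and TorB is active, so *lutY* is transcribed.
So LutY is produced and active.
No repressor is bound and LutY is active, so *nerT* is transcribed.
So NerT is produced and active.
No repressor is bound and NerT is active, so *yilC* is transcribed.
So YilC is produced and active.
No repressor is bound and OxaE and HolH and YilC are active, so *mibU* is transcribed.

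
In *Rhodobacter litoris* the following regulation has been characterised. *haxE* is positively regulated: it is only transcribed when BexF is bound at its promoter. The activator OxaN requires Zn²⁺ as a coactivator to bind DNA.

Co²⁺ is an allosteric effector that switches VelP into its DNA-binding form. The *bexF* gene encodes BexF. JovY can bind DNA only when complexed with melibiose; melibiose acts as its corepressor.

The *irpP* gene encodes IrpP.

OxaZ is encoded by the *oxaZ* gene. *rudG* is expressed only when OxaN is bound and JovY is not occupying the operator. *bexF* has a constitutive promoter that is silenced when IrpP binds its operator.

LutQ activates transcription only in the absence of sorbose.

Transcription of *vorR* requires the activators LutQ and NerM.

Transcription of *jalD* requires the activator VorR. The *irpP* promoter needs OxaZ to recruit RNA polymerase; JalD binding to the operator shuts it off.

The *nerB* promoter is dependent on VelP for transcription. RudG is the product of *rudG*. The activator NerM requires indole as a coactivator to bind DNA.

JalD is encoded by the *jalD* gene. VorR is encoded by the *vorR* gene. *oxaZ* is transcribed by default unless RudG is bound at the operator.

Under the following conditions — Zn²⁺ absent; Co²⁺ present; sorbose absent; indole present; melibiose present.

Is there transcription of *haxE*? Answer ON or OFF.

Sorbose is absent, so LutQ is active.
Indole is present, so NerM is active.
No repressor is bound and LutQ and NerM are active, so *vorR* is transcribed.
So VorR is produced and active.
No repressor is bound and VorR is active, so *jalD* is transcribed.
So JalD is produced and active.
Zn²⁺ is absent, so OxaN is inactive.
Melibiose is present, so JovY is active.
With repressor JovY bound, *rudG* is not transcribed.
So RudG is not produced.
With no repressor bound, *oxaZ* is transcribed.
So OxaZ is produced and active.
With repressor JalD bound, *irpP* is not transcribed.
So IrpP is not produced.
With no repressor bound, *bexF* is transcribed.
So BexF is produced and active.
No repressor is bound and BexF is active, so *haxE* is transcribed.

ON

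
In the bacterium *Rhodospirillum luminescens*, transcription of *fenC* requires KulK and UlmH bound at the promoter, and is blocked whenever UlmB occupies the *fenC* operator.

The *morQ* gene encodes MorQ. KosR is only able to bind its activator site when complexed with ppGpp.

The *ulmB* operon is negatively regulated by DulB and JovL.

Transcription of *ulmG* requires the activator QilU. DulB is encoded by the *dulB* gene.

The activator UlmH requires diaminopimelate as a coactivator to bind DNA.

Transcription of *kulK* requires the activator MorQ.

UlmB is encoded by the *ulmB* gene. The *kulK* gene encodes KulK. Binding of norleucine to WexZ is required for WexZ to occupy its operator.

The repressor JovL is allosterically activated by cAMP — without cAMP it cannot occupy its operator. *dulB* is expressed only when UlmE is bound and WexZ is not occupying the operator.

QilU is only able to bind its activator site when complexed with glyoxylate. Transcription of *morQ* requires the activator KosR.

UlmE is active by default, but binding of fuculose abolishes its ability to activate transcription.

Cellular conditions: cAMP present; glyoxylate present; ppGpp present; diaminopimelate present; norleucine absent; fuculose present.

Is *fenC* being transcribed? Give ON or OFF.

ON

Fuculose is present, so UlmE is inactive.
Norleucine is absent, so WexZ is inactive.
Required activator UlmE is absent, so *dulB* is not transcribed.
So DulB is not produced.
cAMP is present, so JovL is active.
With repressor JovL bound, *ulmB* is not transcribed.
So UlmB is not produced.
ppGpp is present, so KosR is active.
No repressor is bound and KosR is active, so *morQ* is transcribed.
So MorQ is produced and active.
No repressor is bound and MorQ is active, so *kulK* is transcribed.
So KulK is produced and active.
Diaminopimelate is present, so UlmH is active.
No repressor is bound and KulK and UlmH are active, so *fenC* is transcribed.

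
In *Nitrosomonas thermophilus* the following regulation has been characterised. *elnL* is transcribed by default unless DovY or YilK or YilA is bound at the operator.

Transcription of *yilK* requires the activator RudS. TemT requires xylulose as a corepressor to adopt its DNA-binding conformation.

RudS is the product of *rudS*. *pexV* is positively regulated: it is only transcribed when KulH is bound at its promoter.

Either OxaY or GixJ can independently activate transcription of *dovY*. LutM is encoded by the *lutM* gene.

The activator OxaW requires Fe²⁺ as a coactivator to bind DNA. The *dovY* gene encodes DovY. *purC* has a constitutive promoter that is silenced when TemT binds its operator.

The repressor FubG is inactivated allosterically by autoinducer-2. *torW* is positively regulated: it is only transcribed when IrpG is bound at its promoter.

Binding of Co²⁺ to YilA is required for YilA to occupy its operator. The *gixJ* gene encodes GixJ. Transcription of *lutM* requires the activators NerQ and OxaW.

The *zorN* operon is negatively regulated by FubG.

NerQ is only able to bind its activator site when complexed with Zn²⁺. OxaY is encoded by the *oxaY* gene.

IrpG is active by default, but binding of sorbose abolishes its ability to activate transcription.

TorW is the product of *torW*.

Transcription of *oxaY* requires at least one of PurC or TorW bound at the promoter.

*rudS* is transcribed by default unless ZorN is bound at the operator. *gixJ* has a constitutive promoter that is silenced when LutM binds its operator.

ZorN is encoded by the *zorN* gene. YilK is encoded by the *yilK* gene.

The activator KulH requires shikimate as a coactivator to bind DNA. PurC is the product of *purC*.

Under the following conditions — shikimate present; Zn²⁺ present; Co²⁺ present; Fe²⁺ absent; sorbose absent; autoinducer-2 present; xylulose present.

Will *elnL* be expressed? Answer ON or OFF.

OFF

Xylulose is present, so TemT is active.
With repressor TemT bound, *purC* is not transcribed.
So PurC is not produced.
Sorbose is absent, so IrpG is active.
No repressor is bound and IrpG is active, so *torW* is transcribed.
So TorW is produced and active.
Activator TorW is present, so *oxaY* is transcribed.
So OxaY is produced and active.
Zn²⁺ is present, so NerQ is active.
Fe²⁺ is absent, so OxaW is inactive.
Required activator OxaW is absent, so *lutM* is not transcribed.
So LutM is not produced.
With no repressor bound, *gixJ* is transcribed.
So GixJ is produced and active.
Activator OxaY is present, so *dovY* is transcribed.
So DovY is produced and active.
Autoinducer-2 is present, so FubG is inactive.
With no repressor bound, *zorN* is transcribed.
So ZorN is produced and active.
With repressor ZorN bound, *rudS* is not transcribed.
So RudS is not produced.
Required activator RudS is absent, so *yilK* is not transcribed.
So YilK is not produced.
Co²⁺ is present, so YilA is active.
With repressor DovY bound, *elnL* is not transcribed.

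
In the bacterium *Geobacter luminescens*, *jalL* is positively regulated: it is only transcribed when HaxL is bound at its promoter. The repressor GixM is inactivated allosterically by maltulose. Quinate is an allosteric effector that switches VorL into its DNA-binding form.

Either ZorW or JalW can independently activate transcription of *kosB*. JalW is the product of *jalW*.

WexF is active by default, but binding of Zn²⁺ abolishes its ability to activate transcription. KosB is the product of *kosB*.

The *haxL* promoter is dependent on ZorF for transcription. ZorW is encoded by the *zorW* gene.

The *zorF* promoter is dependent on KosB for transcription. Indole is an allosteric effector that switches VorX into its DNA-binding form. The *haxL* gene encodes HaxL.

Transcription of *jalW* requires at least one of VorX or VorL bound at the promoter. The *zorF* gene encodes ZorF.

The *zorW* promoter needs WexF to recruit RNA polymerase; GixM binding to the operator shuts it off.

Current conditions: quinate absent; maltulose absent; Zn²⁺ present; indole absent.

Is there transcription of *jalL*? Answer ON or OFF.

OFF

Zn²⁺ is present, so WexF is inactive.
Maltulose is absent, so GixM is active.
With repressor GixM bound, *zorW* is not transcribed.
So ZorW is not produced.
Indole is absent, so VorX is inactive.
Quinate is absent, so VorL is inactive.
No activator is available at the *jalW* promoter, so *jalW* is not transcribed.
So JalW is not produced.
No activator is available at the *kosB* promoter, so *kosB* is not transcribed.
So KosB is not produced.
Required activator KosB is absent, so *zorF* is not transcribed.
So ZorF is not produced.
Required activator ZorF is absent, so *haxL* is not transcribed.
So HaxL is not produced.
Required activator HaxL is absent, so *jalL* is not transcribed.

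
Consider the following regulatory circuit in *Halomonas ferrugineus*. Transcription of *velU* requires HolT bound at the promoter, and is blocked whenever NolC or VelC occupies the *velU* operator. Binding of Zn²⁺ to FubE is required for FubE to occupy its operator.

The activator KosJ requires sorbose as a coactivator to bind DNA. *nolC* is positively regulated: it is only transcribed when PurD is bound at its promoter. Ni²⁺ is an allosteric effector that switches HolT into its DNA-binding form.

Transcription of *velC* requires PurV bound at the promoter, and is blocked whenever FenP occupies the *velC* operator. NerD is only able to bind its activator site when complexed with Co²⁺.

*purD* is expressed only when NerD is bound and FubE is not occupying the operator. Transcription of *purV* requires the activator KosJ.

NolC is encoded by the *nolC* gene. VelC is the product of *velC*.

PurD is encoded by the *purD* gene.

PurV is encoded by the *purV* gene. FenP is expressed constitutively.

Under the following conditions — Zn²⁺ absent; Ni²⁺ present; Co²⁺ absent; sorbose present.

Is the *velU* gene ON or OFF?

Ni²⁺ is present, so HolT is active.
Co²⁺ is absent, so NerD is inactive.
Zn²⁺ is absent, so FubE is inactive.
Required activator NerD is absent, so *purD* is not transcribed.
So PurD is not produced.
Required activator PurD is absent, so *nolC* is not transcribed.
So NolC is not produced.
Sorbose is present, so KosJ is active.
No repressor is bound and KosJ is active, so *purV* is transcribed.
So PurV is produced and active.
FenP is produced constitutively and is active.
With repressor FenP bound, *velC* is not transcribed.
So VelC is not produced.
No repressor is bound and HolT is active, so *velU* is transcribed.

ON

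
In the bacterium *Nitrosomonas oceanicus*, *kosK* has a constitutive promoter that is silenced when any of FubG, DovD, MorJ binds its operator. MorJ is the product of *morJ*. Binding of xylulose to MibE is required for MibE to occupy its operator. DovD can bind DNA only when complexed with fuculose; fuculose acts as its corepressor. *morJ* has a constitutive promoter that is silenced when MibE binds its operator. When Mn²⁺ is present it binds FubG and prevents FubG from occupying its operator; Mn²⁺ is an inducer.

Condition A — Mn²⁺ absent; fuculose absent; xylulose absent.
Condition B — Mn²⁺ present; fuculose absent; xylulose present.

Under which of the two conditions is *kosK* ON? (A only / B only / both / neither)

B only

Condition A:
Mn²⁺ is absent, so FubG is active.
Fuculose is absent, so DovD is inactive.
Xylulose is absent, so MibE is inactive.
With no repressor bound, *morJ* is transcribed.
So MorJ is produced and active.
With repressor FubG bound, *kosK* is not transcribed.
→ *kosK* is OFF in A.
Condition B:
Mn²⁺ is present, so FubG is inactive.
Fuculose is absent, so DovD is inactive.
Xylulose is present, so MibE is active.
With repressor MibE bound, *morJ* is not transcribed.
So MorJ is not produced.
With no repressor bound, *kosK* is transcribed.
→ *kosK* is ON in B.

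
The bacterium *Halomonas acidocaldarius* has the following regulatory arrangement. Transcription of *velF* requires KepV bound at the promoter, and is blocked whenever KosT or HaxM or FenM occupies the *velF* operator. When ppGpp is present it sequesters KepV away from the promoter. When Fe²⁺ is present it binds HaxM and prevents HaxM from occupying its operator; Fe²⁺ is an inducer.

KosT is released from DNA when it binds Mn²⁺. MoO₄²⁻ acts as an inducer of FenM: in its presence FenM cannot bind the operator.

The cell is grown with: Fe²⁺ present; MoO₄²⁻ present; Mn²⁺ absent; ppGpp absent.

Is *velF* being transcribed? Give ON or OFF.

Mn²⁺ is absent, so KosT is active.
Fe²⁺ is present, so HaxM is inactive.
ppGpp is absent, so KepV is active.
MoO₄²⁻ is present, so FenM is inactive.
With repressor KosT bound, *velF* is not transcribed.

OFF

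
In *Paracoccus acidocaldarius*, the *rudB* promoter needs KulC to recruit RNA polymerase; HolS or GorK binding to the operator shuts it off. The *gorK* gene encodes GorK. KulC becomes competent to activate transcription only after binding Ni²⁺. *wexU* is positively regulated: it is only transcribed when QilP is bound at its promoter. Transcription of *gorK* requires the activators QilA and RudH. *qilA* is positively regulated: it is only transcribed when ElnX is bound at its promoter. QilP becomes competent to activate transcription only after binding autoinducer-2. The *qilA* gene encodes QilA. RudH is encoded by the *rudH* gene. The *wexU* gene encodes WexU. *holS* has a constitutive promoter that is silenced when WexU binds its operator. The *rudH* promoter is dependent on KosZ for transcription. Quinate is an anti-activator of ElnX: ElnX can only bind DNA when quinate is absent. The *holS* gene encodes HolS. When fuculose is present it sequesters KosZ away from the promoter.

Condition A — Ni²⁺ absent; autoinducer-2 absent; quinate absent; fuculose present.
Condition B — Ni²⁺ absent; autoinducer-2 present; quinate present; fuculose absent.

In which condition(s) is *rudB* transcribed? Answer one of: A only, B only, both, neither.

Condition A:
Ni²⁺ is absent, so KulC is inactive.
Autoinducer-2 is absent, so QilP is inactive.
Required activator QilP is absent, so *wexU* is not transcribed.
So WexU is not produced.
With no repressor bound, *holS* is transcribed.
So HolS is produced and active.
Quinate is absent, so ElnX is active.
No repressor is bound and ElnX is active, so *qilA* is transcribed.
So QilA is produced and active.
Fuculose is present, so KosZ is inactive.
Required activator KosZ is absent, so *rudH* is not transcribed.
So RudH is not produced.
Required activator RudH is absent, so *gorK* is not transcribed.
So GorK is not produced.
With repressor HolS bound, *rudB* is not transcribed.
→ *rudB* is OFF in A.
Condition B:
Ni²⁺ is absent, so KulC is inactive.
Autoinducer-2 is present, so QilP is active.
No repressor is bound and QilP is active, so *wexU* is transcribed.
So WexU is produced and active.
With repressor WexU bound, *holS* is not transcribed.
So HolS is not produced.
Quinate is present, so ElnX is inactive.
Required activator ElnX is absent, so *qilA* is not transcribed.
So QilA is not produced.
Fuculose is absent, so KosZ is active.
No repressor is bound and KosZ is active, so *rudH* is transcribed.
So RudH is produced and active.
Required activator QilA is absent, so *gorK* is not transcribed.
So GorK is not produced.
Required activator KulC is absent, so *rudB* is not transcribed.
→ *rudB* is OFF in B.

neither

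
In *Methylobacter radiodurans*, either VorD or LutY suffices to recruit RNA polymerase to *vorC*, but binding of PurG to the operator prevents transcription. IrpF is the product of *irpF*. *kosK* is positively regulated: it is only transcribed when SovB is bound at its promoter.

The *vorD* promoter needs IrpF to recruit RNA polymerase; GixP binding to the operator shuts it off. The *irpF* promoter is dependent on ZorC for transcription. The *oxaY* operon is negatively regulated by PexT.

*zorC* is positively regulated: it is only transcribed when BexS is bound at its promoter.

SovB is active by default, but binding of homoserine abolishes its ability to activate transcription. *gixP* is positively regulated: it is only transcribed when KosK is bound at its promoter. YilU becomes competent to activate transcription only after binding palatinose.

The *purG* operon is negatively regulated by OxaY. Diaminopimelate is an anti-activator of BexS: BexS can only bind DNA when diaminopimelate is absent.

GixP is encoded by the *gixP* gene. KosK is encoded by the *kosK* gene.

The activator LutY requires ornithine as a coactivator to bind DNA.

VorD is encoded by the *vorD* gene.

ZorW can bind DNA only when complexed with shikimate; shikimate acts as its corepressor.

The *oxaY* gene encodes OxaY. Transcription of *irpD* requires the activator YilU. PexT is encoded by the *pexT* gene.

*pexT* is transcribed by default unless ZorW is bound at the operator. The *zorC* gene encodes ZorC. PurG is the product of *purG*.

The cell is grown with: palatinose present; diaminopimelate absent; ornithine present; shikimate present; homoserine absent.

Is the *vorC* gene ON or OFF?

ON

Diaminopimelate is absent, so BexS is active.
No repressor is bound and BexS is active, so *zorC* is transcribed.
So ZorC is produced and active.
No repressor is bound and ZorC is active, so *irpF* is transcribed.
So IrpF is produced and active.
Homoserine is absent, so SovB is active.
No repressor is bound and SovB is active, so *kosK* is transcribed.
So KosK is produced and active.
No repressor is bound and KosK is active, so *gixP* is transcribed.
So GixP is produced and active.
With repressor GixP bound, *vorD* is not transcribed.
So VorD is not produced.
Shikimate is present, so ZorW is active.
With repressor ZorW bound, *pexT* is not transcribed.
So PexT is not produced.
With no repressor bound, *oxaY* is transcribed.
So OxaY is produced and active.
With repressor OxaY bound, *purG* is not transcribed.
So PurG is not produced.
Ornithine is present, so LutY is active.
Activator LutY is present, so *vorC* is transcribed.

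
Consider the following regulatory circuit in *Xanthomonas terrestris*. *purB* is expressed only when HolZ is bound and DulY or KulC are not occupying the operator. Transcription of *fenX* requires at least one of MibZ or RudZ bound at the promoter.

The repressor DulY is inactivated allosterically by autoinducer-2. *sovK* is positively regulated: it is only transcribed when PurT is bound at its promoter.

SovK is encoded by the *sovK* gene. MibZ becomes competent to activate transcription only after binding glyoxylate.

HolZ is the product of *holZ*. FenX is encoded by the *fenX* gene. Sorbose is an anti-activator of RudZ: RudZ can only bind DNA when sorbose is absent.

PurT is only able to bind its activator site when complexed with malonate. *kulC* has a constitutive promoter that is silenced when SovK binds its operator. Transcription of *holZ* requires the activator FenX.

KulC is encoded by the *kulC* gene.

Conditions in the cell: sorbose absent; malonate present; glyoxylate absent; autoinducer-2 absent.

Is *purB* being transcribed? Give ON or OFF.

OFF

Autoinducer-2 is absent, so DulY is active.
Malonate is present, so PurT is active.
No repressor is bound and PurT is active, so *sovK* is transcribed.
So SovK is produced and active.
With repressor SovK bound, *kulC* is not transcribed.
So KulC is not produced.
Glyoxylate is absent, so MibZ is inactive.
Sorbose is absent, so RudZ is active.
Activator RudZ is present, so *fenX* is transcribed.
So FenX is produced and active.
No repressor is bound and FenX is active, so *holZ* is transcribed.
So HolZ is produced and active.
With repressor DulY bound, *purB* is not transcribed.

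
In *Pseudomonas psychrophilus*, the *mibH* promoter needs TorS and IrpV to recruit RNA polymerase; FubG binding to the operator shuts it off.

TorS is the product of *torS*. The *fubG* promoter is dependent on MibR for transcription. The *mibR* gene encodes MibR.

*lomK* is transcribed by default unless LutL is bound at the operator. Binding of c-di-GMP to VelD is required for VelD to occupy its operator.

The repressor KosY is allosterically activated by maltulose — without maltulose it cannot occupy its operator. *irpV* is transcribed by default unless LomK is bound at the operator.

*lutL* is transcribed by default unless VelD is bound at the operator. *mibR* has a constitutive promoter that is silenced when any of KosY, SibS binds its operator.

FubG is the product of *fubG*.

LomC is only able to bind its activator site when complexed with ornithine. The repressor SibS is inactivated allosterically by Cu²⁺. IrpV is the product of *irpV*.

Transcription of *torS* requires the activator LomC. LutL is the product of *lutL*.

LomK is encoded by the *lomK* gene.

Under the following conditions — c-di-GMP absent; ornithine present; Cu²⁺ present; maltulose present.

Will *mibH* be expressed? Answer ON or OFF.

ON

Ornithine is present, so LomC is active.
No repressor is bound and LomC is active, so *torS* is transcribed.
So TorS is produced and active.
Maltulose is present, so KosY is active.
Cu²⁺ is present, so SibS is inactive.
With repressor KosY bound, *mibR* is not transcribed.
So MibR is not produced.
Required activator MibR is absent, so *fubG* is not transcribed.
So FubG is not produced.
c-di-GMP is absent, so VelD is inactive.
With no repressor bound, *lutL* is transcribed.
So LutL is produced and active.
With repressor LutL bound, *lomK* is not transcribed.
So LomK is not produced.
With no repressor bound, *irpV* is transcribed.
So IrpV is produced and active.
No repressor is bound and TorS and IrpV are active, so *mibH* is transcribed.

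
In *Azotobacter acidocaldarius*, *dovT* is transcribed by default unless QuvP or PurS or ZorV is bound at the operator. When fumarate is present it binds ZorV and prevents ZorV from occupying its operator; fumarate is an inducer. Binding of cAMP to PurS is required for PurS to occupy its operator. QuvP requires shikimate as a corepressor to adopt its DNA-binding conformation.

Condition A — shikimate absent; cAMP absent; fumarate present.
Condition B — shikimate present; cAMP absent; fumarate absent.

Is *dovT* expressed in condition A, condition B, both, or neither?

Condition A:
Shikimate is absent, so QuvP is inactive.
cAMP is absent, so PurS is inactive.
Fumarate is present, so ZorV is inactive.
With no repressor bound, *dovT* is transcribed.
→ *dovT* is ON in A.
Condition B:
Shikimate is present, so QuvP is active.
cAMP is absent, so PurS is inactive.
Fumarate is absent, so ZorV is active.
With repressor QuvP bound, *dovT* is not transcribed.
→ *dovT* is OFF in B.

A only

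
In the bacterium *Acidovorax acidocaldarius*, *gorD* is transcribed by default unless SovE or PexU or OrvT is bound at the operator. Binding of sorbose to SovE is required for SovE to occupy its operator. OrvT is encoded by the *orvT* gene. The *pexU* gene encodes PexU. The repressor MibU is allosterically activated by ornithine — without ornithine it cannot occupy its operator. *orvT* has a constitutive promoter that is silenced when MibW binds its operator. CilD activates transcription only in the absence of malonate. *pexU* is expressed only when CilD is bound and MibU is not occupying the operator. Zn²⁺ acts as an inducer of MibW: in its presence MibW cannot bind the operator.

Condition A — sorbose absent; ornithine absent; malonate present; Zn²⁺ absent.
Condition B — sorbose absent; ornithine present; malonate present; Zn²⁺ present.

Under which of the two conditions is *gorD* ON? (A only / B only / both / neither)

A only

Condition A:
Sorbose is absent, so SovE is inactive.
Ornithine is absent, so MibU is inactive.
Malonate is present, so CilD is inactive.
Required activator CilD is absent, so *pexU* is not transcribed.
So PexU is not produced.
Zn²⁺ is absent, so MibW is active.
With repressor MibW bound, *orvT* is not transcribed.
So OrvT is not produced.
With no repressor bound, *gorD* is transcribed.
→ *gorD* is ON in A.
Condition B:
Sorbose is absent, so SovE is inactive.
Ornithine is present, so MibU is active.
Malonate is present, so CilD is inactive.
With repressor MibU bound, *pexU* is not transcribed.
So PexU is not produced.
Zn²⁺ is present, so MibW is inactive.
With no repressor bound, *orvT* is transcribed.
So OrvT is produced and active.
With repressor OrvT bound, *gorD* is not transcribed.
→ *gorD* is OFF in B.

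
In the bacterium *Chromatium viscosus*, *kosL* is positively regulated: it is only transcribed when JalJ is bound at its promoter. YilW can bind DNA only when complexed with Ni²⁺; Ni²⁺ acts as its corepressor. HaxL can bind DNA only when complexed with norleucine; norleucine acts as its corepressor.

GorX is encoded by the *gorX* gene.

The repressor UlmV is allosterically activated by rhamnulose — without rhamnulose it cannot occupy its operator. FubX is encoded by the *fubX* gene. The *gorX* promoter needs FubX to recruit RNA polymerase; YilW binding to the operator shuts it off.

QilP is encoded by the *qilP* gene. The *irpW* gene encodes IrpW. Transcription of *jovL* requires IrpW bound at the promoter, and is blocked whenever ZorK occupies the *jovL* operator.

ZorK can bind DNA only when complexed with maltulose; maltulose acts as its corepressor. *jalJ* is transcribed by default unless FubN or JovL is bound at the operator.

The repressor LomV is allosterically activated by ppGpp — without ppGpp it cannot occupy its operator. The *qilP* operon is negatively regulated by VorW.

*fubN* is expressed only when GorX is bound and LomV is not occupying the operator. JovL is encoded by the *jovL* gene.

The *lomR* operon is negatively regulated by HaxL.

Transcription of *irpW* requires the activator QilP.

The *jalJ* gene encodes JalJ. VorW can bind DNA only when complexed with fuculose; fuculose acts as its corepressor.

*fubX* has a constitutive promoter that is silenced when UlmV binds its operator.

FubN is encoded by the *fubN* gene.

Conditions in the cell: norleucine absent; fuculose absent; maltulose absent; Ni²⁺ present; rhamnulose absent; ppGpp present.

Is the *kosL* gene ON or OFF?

Rhamnulose is absent, so UlmV is inactive.
With no repressor bound, *fubX* is transcribed.
So FubX is produced and active.
Ni²⁺ is present, so YilW is active.
With repressor YilW bound, *gorX* is not transcribed.
So GorX is not produced.
ppGpp is present, so LomV is active.
With repressor LomV bound, *fubN* is not transcribed.
So FubN is not produced.
Fuculose is absent, so VorW is inactive.
With no repressor bound, *qilP* is transcribed.
So QilP is produced and active.
No repressor is bound and QilP is active, so *irpW* is transcribed.
So IrpW is produced and active.
Maltulose is absent, so ZorK is inactive.
No repressor is bound and IrpW is active, so *jovL* is transcribed.
So JovL is produced and active.
With repressor JovL bound, *jalJ* is not transcribed.
So JalJ is not produced.
Required activator JalJ is absent, so *kosL* is not transcribed.

OFF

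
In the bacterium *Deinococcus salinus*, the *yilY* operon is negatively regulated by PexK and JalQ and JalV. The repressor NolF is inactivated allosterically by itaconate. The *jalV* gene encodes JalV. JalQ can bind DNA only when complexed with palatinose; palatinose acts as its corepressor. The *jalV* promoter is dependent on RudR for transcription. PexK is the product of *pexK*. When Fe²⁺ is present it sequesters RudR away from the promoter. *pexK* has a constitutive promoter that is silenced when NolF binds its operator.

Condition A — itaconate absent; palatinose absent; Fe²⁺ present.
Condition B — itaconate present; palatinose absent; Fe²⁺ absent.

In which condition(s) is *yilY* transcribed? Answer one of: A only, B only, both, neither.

Condition A:
Itaconate is absent, so NolF is active.
With repressor NolF bound, *pexK* is not transcribed.
So PexK is not produced.
Palatinose is absent, so JalQ is inactive.
Fe²⁺ is present, so RudR is inactive.
Required activator RudR is absent, so *jalV* is not transcribed.
So JalV is not produced.
With no repressor bound, *yilY* is transcribed.
→ *yilY* is ON in A.
Condition B:
Itaconate is present, so NolF is inactive.
With no repressor bound, *pexK* is transcribed.
So PexK is produced and active.
Palatinose is absent, so JalQ is inactive.
Fe²⁺ is absent, so RudR is active.
No repressor is bound and RudR is active, so *jalV* is transcribed.
So JalV is produced and active.
With repressor PexK bound, *yilY* is not transcribed.
→ *yilY* is OFF in B.

A only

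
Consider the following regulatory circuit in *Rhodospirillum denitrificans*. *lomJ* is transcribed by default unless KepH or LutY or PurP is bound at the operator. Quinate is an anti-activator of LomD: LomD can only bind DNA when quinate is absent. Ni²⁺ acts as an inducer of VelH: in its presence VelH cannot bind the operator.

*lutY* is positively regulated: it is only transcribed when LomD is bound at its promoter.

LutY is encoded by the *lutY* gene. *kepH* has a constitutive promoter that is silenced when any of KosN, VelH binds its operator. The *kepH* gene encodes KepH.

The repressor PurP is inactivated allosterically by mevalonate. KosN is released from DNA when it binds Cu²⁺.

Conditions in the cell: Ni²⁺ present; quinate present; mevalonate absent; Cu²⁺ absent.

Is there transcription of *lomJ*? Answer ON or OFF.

Cu²⁺ is absent, so KosN is active.
Ni²⁺ is present, so VelH is inactive.
With repressor KosN bound, *kepH* is not transcribed.
So KepH is not produced.
Quinate is present, so LomD is inactive.
Required activator LomD is absent, so *lutY* is not transcribed.
So LutY is not produced.
Mevalonate is absent, so PurP is active.
With repressor PurP bound, *lomJ* is not transcribed.

OFF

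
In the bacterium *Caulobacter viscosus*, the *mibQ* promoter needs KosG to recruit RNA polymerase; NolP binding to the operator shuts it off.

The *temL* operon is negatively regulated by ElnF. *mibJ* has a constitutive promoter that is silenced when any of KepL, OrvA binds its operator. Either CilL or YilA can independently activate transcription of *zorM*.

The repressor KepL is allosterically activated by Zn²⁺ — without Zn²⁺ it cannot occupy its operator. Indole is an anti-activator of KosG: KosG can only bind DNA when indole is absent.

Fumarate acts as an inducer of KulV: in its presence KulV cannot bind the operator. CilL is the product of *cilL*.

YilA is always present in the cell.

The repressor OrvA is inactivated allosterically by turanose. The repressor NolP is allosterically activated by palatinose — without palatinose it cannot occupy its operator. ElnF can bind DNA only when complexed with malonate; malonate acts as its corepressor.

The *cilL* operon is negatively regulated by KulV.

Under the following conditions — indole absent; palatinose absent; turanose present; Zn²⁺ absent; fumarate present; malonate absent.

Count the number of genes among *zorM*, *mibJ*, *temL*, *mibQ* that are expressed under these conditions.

Fumarate is present, so KulV is inactive.
With no repressor bound, *cilL* is transcribed.
So CilL is produced and active.
YilA is produced constitutively and is active.
Activator CilL is present, so *zorM* is transcribed.
→ *zorM* is ON.
Zn²⁺ is absent, so KepL is inactive.
Turanose is present, so OrvA is inactive.
With no repressor bound, *mibJ* is transcribed.
→ *mibJ* is ON.
Malonate is absent, so ElnF is inactive.
With no repressor bound, *temL* is transcribed.
→ *temL* is ON.
Indole is absent, so KosG is active.
Palatinose is absent, so NolP is inactive.
No repressor is bound and KosG is active, so *mibQ* is transcribed.
→ *mibQ* is ON.
4 of the 4 genes are transcribed.

4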